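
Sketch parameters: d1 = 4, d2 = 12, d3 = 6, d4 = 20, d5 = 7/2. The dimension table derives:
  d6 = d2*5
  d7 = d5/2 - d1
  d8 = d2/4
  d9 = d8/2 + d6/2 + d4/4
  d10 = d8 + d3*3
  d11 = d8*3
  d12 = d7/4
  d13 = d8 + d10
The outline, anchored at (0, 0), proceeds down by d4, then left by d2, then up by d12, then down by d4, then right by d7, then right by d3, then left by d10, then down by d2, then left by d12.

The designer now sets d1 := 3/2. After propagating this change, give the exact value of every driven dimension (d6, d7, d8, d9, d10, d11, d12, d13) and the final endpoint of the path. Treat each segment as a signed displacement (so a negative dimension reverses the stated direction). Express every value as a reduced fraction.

Apply edit: d1 := 3/2
  d6 = d2*5 = 60
  d7 = d5/2 - d1 = 1/4
  d8 = d2/4 = 3
  d9 = d8/2 + d6/2 + d4/4 = 73/2
  d10 = d8 + d3*3 = 21
  d11 = d8*3 = 9
  d12 = d7/4 = 1/16
  d13 = d8 + d10 = 24
Walk from origin (0, 0):
  seg 1: down by d4 = 20 → (0, -20)
  seg 2: left by d2 = 12 → (-12, -20)
  seg 3: up by d12 = 1/16 → (-12, -319/16)
  seg 4: down by d4 = 20 → (-12, -639/16)
  seg 5: right by d7 = 1/4 → (-47/4, -639/16)
  seg 6: right by d3 = 6 → (-23/4, -639/16)
  seg 7: left by d10 = 21 → (-107/4, -639/16)
  seg 8: down by d2 = 12 → (-107/4, -831/16)
  seg 9: left by d12 = 1/16 → (-429/16, -831/16)

d6 = 60
d7 = 1/4
d8 = 3
d9 = 73/2
d10 = 21
d11 = 9
d12 = 1/16
d13 = 24
endpoint = (-429/16, -831/16)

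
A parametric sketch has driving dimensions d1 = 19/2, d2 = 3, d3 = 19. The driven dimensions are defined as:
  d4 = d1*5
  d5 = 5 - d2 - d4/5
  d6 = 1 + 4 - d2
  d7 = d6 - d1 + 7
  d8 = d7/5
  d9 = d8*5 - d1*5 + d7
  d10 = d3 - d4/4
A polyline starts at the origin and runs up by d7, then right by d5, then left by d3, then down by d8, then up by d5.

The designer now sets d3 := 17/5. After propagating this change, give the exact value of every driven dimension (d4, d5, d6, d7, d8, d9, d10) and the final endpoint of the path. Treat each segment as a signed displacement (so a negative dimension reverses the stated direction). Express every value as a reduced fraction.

d4 = 95/2
d5 = -15/2
d6 = 2
d7 = -1/2
d8 = -1/10
d9 = -97/2
d10 = -339/40
endpoint = (-109/10, -79/10)

Apply edit: d3 := 17/5
  d4 = d1*5 = 95/2
  d5 = 5 - d2 - d4/5 = -15/2
  d6 = 1 + 4 - d2 = 2
  d7 = d6 - d1 + 7 = -1/2
  d8 = d7/5 = -1/10
  d9 = d8*5 - d1*5 + d7 = -97/2
  d10 = d3 - d4/4 = -339/40
Walk from origin (0, 0):
  seg 1: up by d7 = -1/2 → (0, -1/2)
  seg 2: right by d5 = -15/2 → (-15/2, -1/2)
  seg 3: left by d3 = 17/5 → (-109/10, -1/2)
  seg 4: down by d8 = -1/10 → (-109/10, -2/5)
  seg 5: up by d5 = -15/2 → (-109/10, -79/10)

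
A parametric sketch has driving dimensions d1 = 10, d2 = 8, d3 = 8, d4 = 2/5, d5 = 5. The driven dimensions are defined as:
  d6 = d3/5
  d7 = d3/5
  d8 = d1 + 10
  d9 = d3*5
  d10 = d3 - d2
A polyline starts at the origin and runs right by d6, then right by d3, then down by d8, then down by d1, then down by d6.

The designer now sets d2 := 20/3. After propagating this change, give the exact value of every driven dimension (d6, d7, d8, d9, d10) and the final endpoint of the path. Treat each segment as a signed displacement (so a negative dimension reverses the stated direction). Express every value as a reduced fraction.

d6 = 8/5
d7 = 8/5
d8 = 20
d9 = 40
d10 = 4/3
endpoint = (48/5, -158/5)

Apply edit: d2 := 20/3
  d6 = d3/5 = 8/5
  d7 = d3/5 = 8/5
  d8 = d1 + 10 = 20
  d9 = d3*5 = 40
  d10 = d3 - d2 = 4/3
Walk from origin (0, 0):
  seg 1: right by d6 = 8/5 → (8/5, 0)
  seg 2: right by d3 = 8 → (48/5, 0)
  seg 3: down by d8 = 20 → (48/5, -20)
  seg 4: down by d1 = 10 → (48/5, -30)
  seg 5: down by d6 = 8/5 → (48/5, -158/5)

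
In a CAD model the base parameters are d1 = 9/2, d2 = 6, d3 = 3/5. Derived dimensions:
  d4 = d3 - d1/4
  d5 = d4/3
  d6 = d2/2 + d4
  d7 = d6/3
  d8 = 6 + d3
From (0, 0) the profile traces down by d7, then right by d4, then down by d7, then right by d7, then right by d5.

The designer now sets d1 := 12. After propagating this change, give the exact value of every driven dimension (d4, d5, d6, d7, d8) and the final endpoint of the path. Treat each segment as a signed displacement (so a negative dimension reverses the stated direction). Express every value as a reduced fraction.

d4 = -12/5
d5 = -4/5
d6 = 3/5
d7 = 1/5
d8 = 33/5
endpoint = (-3, -2/5)

Apply edit: d1 := 12
  d4 = d3 - d1/4 = -12/5
  d5 = d4/3 = -4/5
  d6 = d2/2 + d4 = 3/5
  d7 = d6/3 = 1/5
  d8 = 6 + d3 = 33/5
Walk from origin (0, 0):
  seg 1: down by d7 = 1/5 → (0, -1/5)
  seg 2: right by d4 = -12/5 → (-12/5, -1/5)
  seg 3: down by d7 = 1/5 → (-12/5, -2/5)
  seg 4: right by d7 = 1/5 → (-11/5, -2/5)
  seg 5: right by d5 = -4/5 → (-3, -2/5)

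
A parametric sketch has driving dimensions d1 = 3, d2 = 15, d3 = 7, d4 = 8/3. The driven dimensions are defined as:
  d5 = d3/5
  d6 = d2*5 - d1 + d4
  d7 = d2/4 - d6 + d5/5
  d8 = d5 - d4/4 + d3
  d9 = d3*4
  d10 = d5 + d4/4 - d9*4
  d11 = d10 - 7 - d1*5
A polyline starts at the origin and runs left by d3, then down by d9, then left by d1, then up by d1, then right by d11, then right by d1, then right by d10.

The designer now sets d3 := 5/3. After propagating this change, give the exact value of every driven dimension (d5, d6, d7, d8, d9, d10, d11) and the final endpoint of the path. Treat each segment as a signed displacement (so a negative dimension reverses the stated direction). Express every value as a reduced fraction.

d5 = 1/3
d6 = 224/3
d7 = -1417/20
d8 = 4/3
d9 = 20/3
d10 = -77/3
d11 = -143/3
endpoint = (-75, -11/3)

Apply edit: d3 := 5/3
  d5 = d3/5 = 1/3
  d6 = d2*5 - d1 + d4 = 224/3
  d7 = d2/4 - d6 + d5/5 = -1417/20
  d8 = d5 - d4/4 + d3 = 4/3
  d9 = d3*4 = 20/3
  d10 = d5 + d4/4 - d9*4 = -77/3
  d11 = d10 - 7 - d1*5 = -143/3
Walk from origin (0, 0):
  seg 1: left by d3 = 5/3 → (-5/3, 0)
  seg 2: down by d9 = 20/3 → (-5/3, -20/3)
  seg 3: left by d1 = 3 → (-14/3, -20/3)
  seg 4: up by d1 = 3 → (-14/3, -11/3)
  seg 5: right by d11 = -143/3 → (-157/3, -11/3)
  seg 6: right by d1 = 3 → (-148/3, -11/3)
  seg 7: right by d10 = -77/3 → (-75, -11/3)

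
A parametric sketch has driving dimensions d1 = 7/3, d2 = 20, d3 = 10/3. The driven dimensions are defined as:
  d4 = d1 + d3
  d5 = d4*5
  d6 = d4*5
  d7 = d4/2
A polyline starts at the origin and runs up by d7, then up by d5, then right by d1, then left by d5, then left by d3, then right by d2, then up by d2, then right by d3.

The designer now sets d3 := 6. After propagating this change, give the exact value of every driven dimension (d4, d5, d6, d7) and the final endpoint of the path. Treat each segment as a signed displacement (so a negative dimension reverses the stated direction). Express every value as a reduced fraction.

d4 = 25/3
d5 = 125/3
d6 = 125/3
d7 = 25/6
endpoint = (-58/3, 395/6)

Apply edit: d3 := 6
  d4 = d1 + d3 = 25/3
  d5 = d4*5 = 125/3
  d6 = d4*5 = 125/3
  d7 = d4/2 = 25/6
Walk from origin (0, 0):
  seg 1: up by d7 = 25/6 → (0, 25/6)
  seg 2: up by d5 = 125/3 → (0, 275/6)
  seg 3: right by d1 = 7/3 → (7/3, 275/6)
  seg 4: left by d5 = 125/3 → (-118/3, 275/6)
  seg 5: left by d3 = 6 → (-136/3, 275/6)
  seg 6: right by d2 = 20 → (-76/3, 275/6)
  seg 7: up by d2 = 20 → (-76/3, 395/6)
  seg 8: right by d3 = 6 → (-58/3, 395/6)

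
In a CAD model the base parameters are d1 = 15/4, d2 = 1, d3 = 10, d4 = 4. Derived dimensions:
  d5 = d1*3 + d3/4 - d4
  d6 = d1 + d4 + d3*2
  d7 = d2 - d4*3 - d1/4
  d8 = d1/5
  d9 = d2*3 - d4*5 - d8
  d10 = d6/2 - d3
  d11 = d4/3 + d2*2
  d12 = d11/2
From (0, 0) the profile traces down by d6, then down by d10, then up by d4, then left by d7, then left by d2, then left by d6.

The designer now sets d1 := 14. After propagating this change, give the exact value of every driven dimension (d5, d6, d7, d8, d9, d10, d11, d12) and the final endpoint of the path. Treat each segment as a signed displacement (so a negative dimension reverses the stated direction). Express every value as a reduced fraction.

d5 = 81/2
d6 = 38
d7 = -29/2
d8 = 14/5
d9 = -99/5
d10 = 9
d11 = 10/3
d12 = 5/3
endpoint = (-49/2, -43)

Apply edit: d1 := 14
  d5 = d1*3 + d3/4 - d4 = 81/2
  d6 = d1 + d4 + d3*2 = 38
  d7 = d2 - d4*3 - d1/4 = -29/2
  d8 = d1/5 = 14/5
  d9 = d2*3 - d4*5 - d8 = -99/5
  d10 = d6/2 - d3 = 9
  d11 = d4/3 + d2*2 = 10/3
  d12 = d11/2 = 5/3
Walk from origin (0, 0):
  seg 1: down by d6 = 38 → (0, -38)
  seg 2: down by d10 = 9 → (0, -47)
  seg 3: up by d4 = 4 → (0, -43)
  seg 4: left by d7 = -29/2 → (29/2, -43)
  seg 5: left by d2 = 1 → (27/2, -43)
  seg 6: left by d6 = 38 → (-49/2, -43)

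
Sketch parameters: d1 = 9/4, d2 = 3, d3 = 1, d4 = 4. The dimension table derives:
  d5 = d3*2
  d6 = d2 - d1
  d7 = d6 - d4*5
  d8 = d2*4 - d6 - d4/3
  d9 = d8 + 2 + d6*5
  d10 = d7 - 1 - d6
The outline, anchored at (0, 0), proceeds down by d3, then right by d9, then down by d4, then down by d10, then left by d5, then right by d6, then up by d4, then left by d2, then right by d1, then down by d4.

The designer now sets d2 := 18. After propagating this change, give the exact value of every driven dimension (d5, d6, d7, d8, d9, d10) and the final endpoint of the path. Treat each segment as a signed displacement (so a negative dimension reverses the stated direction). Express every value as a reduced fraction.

d5 = 2
d6 = 63/4
d7 = -17/4
d8 = 659/12
d9 = 407/3
d10 = -21
endpoint = (401/3, 16)

Apply edit: d2 := 18
  d5 = d3*2 = 2
  d6 = d2 - d1 = 63/4
  d7 = d6 - d4*5 = -17/4
  d8 = d2*4 - d6 - d4/3 = 659/12
  d9 = d8 + 2 + d6*5 = 407/3
  d10 = d7 - 1 - d6 = -21
Walk from origin (0, 0):
  seg 1: down by d3 = 1 → (0, -1)
  seg 2: right by d9 = 407/3 → (407/3, -1)
  seg 3: down by d4 = 4 → (407/3, -5)
  seg 4: down by d10 = -21 → (407/3, 16)
  seg 5: left by d5 = 2 → (401/3, 16)
  seg 6: right by d6 = 63/4 → (1793/12, 16)
  seg 7: up by d4 = 4 → (1793/12, 20)
  seg 8: left by d2 = 18 → (1577/12, 20)
  seg 9: right by d1 = 9/4 → (401/3, 20)
  seg 10: down by d4 = 4 → (401/3, 16)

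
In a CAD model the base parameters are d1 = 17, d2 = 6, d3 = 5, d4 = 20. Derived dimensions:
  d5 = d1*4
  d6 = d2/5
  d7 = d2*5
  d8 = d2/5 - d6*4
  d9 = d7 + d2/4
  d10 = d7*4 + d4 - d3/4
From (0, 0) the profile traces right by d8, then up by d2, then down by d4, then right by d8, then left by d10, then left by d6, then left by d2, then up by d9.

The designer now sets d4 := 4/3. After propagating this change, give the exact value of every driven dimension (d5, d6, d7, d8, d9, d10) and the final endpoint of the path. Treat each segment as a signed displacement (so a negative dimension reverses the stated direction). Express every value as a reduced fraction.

d5 = 68
d6 = 6/5
d7 = 30
d8 = -18/5
d9 = 63/2
d10 = 1441/12
endpoint = (-8069/60, 217/6)

Apply edit: d4 := 4/3
  d5 = d1*4 = 68
  d6 = d2/5 = 6/5
  d7 = d2*5 = 30
  d8 = d2/5 - d6*4 = -18/5
  d9 = d7 + d2/4 = 63/2
  d10 = d7*4 + d4 - d3/4 = 1441/12
Walk from origin (0, 0):
  seg 1: right by d8 = -18/5 → (-18/5, 0)
  seg 2: up by d2 = 6 → (-18/5, 6)
  seg 3: down by d4 = 4/3 → (-18/5, 14/3)
  seg 4: right by d8 = -18/5 → (-36/5, 14/3)
  seg 5: left by d10 = 1441/12 → (-7637/60, 14/3)
  seg 6: left by d6 = 6/5 → (-7709/60, 14/3)
  seg 7: left by d2 = 6 → (-8069/60, 14/3)
  seg 8: up by d9 = 63/2 → (-8069/60, 217/6)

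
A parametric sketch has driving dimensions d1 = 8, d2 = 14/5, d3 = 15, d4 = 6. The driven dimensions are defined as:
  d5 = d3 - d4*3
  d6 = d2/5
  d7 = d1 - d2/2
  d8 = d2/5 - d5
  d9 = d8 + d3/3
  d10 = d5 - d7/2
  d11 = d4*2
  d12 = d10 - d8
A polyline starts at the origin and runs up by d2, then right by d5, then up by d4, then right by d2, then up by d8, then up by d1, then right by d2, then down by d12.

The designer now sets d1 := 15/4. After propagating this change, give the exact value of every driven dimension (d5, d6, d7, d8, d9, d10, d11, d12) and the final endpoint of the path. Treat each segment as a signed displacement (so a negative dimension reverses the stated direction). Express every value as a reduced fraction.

Apply edit: d1 := 15/4
  d5 = d3 - d4*3 = -3
  d6 = d2/5 = 14/25
  d7 = d1 - d2/2 = 47/20
  d8 = d2/5 - d5 = 89/25
  d9 = d8 + d3/3 = 214/25
  d10 = d5 - d7/2 = -167/40
  d11 = d4*2 = 12
  d12 = d10 - d8 = -1547/200
Walk from origin (0, 0):
  seg 1: up by d2 = 14/5 → (0, 14/5)
  seg 2: right by d5 = -3 → (-3, 14/5)
  seg 3: up by d4 = 6 → (-3, 44/5)
  seg 4: right by d2 = 14/5 → (-1/5, 44/5)
  seg 5: up by d8 = 89/25 → (-1/5, 309/25)
  seg 6: up by d1 = 15/4 → (-1/5, 1611/100)
  seg 7: right by d2 = 14/5 → (13/5, 1611/100)
  seg 8: down by d12 = -1547/200 → (13/5, 4769/200)

d5 = -3
d6 = 14/25
d7 = 47/20
d8 = 89/25
d9 = 214/25
d10 = -167/40
d11 = 12
d12 = -1547/200
endpoint = (13/5, 4769/200)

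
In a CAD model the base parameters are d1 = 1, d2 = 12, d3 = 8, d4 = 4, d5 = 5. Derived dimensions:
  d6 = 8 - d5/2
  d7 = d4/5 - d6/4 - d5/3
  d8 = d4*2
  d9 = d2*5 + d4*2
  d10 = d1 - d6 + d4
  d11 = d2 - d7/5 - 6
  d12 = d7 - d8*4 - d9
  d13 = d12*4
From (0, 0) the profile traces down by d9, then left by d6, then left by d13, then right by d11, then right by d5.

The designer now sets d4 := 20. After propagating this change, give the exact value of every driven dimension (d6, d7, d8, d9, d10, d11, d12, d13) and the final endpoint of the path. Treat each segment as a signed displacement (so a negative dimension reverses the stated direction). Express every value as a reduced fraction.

Apply edit: d4 := 20
  d6 = 8 - d5/2 = 11/2
  d7 = d4/5 - d6/4 - d5/3 = 23/24
  d8 = d4*2 = 40
  d9 = d2*5 + d4*2 = 100
  d10 = d1 - d6 + d4 = 31/2
  d11 = d2 - d7/5 - 6 = 697/120
  d12 = d7 - d8*4 - d9 = -6217/24
  d13 = d12*4 = -6217/6
Walk from origin (0, 0):
  seg 1: down by d9 = 100 → (0, -100)
  seg 2: left by d6 = 11/2 → (-11/2, -100)
  seg 3: left by d13 = -6217/6 → (3092/3, -100)
  seg 4: right by d11 = 697/120 → (41459/40, -100)
  seg 5: right by d5 = 5 → (41659/40, -100)

d6 = 11/2
d7 = 23/24
d8 = 40
d9 = 100
d10 = 31/2
d11 = 697/120
d12 = -6217/24
d13 = -6217/6
endpoint = (41659/40, -100)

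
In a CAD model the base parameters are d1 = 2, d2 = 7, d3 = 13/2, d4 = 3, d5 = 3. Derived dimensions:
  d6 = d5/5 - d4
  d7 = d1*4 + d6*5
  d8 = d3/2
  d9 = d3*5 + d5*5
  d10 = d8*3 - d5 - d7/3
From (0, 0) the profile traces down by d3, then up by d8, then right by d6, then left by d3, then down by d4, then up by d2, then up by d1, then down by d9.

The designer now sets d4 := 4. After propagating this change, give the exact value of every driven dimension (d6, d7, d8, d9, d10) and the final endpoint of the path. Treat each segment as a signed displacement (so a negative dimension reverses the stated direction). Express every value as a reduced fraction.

d6 = -17/5
d7 = -9
d8 = 13/4
d9 = 95/2
d10 = 39/4
endpoint = (-99/10, -183/4)

Apply edit: d4 := 4
  d6 = d5/5 - d4 = -17/5
  d7 = d1*4 + d6*5 = -9
  d8 = d3/2 = 13/4
  d9 = d3*5 + d5*5 = 95/2
  d10 = d8*3 - d5 - d7/3 = 39/4
Walk from origin (0, 0):
  seg 1: down by d3 = 13/2 → (0, -13/2)
  seg 2: up by d8 = 13/4 → (0, -13/4)
  seg 3: right by d6 = -17/5 → (-17/5, -13/4)
  seg 4: left by d3 = 13/2 → (-99/10, -13/4)
  seg 5: down by d4 = 4 → (-99/10, -29/4)
  seg 6: up by d2 = 7 → (-99/10, -1/4)
  seg 7: up by d1 = 2 → (-99/10, 7/4)
  seg 8: down by d9 = 95/2 → (-99/10, -183/4)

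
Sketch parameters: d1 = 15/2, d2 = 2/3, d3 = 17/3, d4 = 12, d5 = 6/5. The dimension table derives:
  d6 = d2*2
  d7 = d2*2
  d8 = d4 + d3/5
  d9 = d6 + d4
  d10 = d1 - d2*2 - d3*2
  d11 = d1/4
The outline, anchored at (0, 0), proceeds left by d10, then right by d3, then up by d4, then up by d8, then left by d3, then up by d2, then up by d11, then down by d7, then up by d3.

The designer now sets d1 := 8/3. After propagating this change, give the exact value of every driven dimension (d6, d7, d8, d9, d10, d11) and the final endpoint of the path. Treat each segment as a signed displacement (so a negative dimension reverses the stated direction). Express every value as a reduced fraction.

Apply edit: d1 := 8/3
  d6 = d2*2 = 4/3
  d7 = d2*2 = 4/3
  d8 = d4 + d3/5 = 197/15
  d9 = d6 + d4 = 40/3
  d10 = d1 - d2*2 - d3*2 = -10
  d11 = d1/4 = 2/3
Walk from origin (0, 0):
  seg 1: left by d10 = -10 → (10, 0)
  seg 2: right by d3 = 17/3 → (47/3, 0)
  seg 3: up by d4 = 12 → (47/3, 12)
  seg 4: up by d8 = 197/15 → (47/3, 377/15)
  seg 5: left by d3 = 17/3 → (10, 377/15)
  seg 6: up by d2 = 2/3 → (10, 129/5)
  seg 7: up by d11 = 2/3 → (10, 397/15)
  seg 8: down by d7 = 4/3 → (10, 377/15)
  seg 9: up by d3 = 17/3 → (10, 154/5)

d6 = 4/3
d7 = 4/3
d8 = 197/15
d9 = 40/3
d10 = -10
d11 = 2/3
endpoint = (10, 154/5)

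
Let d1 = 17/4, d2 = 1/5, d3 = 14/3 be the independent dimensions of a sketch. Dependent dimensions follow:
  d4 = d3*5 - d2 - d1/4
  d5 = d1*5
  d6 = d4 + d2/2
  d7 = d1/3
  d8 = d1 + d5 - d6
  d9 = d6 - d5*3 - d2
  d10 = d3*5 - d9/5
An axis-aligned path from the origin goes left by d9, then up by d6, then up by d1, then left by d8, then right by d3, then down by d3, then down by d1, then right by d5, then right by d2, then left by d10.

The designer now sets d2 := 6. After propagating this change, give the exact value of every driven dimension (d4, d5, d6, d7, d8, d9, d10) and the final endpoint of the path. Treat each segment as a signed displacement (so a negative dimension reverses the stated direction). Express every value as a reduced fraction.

Apply edit: d2 := 6
  d4 = d3*5 - d2 - d1/4 = 781/48
  d5 = d1*5 = 85/4
  d6 = d4 + d2/2 = 925/48
  d7 = d1/3 = 17/12
  d8 = d1 + d5 - d6 = 299/48
  d9 = d6 - d5*3 - d2 = -2423/48
  d10 = d3*5 - d9/5 = 8023/240
Walk from origin (0, 0):
  seg 1: left by d9 = -2423/48 → (2423/48, 0)
  seg 2: up by d6 = 925/48 → (2423/48, 925/48)
  seg 3: up by d1 = 17/4 → (2423/48, 1129/48)
  seg 4: left by d8 = 299/48 → (177/4, 1129/48)
  seg 5: right by d3 = 14/3 → (587/12, 1129/48)
  seg 6: down by d3 = 14/3 → (587/12, 905/48)
  seg 7: down by d1 = 17/4 → (587/12, 701/48)
  seg 8: right by d5 = 85/4 → (421/6, 701/48)
  seg 9: right by d2 = 6 → (457/6, 701/48)
  seg 10: left by d10 = 8023/240 → (3419/80, 701/48)

d4 = 781/48
d5 = 85/4
d6 = 925/48
d7 = 17/12
d8 = 299/48
d9 = -2423/48
d10 = 8023/240
endpoint = (3419/80, 701/48)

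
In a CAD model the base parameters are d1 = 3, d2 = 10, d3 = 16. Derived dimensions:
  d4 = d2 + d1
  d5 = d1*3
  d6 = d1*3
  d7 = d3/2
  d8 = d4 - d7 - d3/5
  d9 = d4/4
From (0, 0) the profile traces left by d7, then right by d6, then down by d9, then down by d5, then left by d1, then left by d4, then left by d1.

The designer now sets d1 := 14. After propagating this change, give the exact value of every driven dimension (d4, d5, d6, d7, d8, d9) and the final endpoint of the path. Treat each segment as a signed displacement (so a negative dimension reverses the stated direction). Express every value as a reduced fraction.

d4 = 24
d5 = 42
d6 = 42
d7 = 8
d8 = 64/5
d9 = 6
endpoint = (-18, -48)

Apply edit: d1 := 14
  d4 = d2 + d1 = 24
  d5 = d1*3 = 42
  d6 = d1*3 = 42
  d7 = d3/2 = 8
  d8 = d4 - d7 - d3/5 = 64/5
  d9 = d4/4 = 6
Walk from origin (0, 0):
  seg 1: left by d7 = 8 → (-8, 0)
  seg 2: right by d6 = 42 → (34, 0)
  seg 3: down by d9 = 6 → (34, -6)
  seg 4: down by d5 = 42 → (34, -48)
  seg 5: left by d1 = 14 → (20, -48)
  seg 6: left by d4 = 24 → (-4, -48)
  seg 7: left by d1 = 14 → (-18, -48)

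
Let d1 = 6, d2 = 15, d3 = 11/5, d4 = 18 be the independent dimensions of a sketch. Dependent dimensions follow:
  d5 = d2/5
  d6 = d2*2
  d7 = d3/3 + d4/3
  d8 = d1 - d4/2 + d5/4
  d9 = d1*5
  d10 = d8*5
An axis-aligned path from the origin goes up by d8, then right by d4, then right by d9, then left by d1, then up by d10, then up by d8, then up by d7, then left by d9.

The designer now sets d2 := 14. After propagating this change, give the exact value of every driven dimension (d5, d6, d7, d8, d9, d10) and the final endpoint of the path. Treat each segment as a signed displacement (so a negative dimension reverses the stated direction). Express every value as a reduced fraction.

Apply edit: d2 := 14
  d5 = d2/5 = 14/5
  d6 = d2*2 = 28
  d7 = d3/3 + d4/3 = 101/15
  d8 = d1 - d4/2 + d5/4 = -23/10
  d9 = d1*5 = 30
  d10 = d8*5 = -23/2
Walk from origin (0, 0):
  seg 1: up by d8 = -23/10 → (0, -23/10)
  seg 2: right by d4 = 18 → (18, -23/10)
  seg 3: right by d9 = 30 → (48, -23/10)
  seg 4: left by d1 = 6 → (42, -23/10)
  seg 5: up by d10 = -23/2 → (42, -69/5)
  seg 6: up by d8 = -23/10 → (42, -161/10)
  seg 7: up by d7 = 101/15 → (42, -281/30)
  seg 8: left by d9 = 30 → (12, -281/30)

d5 = 14/5
d6 = 28
d7 = 101/15
d8 = -23/10
d9 = 30
d10 = -23/2
endpoint = (12, -281/30)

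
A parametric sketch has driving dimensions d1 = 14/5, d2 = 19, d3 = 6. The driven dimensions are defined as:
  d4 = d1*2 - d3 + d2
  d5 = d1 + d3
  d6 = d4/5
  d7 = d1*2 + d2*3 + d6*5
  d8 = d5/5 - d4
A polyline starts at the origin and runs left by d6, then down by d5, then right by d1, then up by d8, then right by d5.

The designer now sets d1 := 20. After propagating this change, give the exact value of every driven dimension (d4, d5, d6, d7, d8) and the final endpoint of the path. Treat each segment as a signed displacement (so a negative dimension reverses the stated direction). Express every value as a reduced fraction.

d4 = 53
d5 = 26
d6 = 53/5
d7 = 150
d8 = -239/5
endpoint = (177/5, -369/5)

Apply edit: d1 := 20
  d4 = d1*2 - d3 + d2 = 53
  d5 = d1 + d3 = 26
  d6 = d4/5 = 53/5
  d7 = d1*2 + d2*3 + d6*5 = 150
  d8 = d5/5 - d4 = -239/5
Walk from origin (0, 0):
  seg 1: left by d6 = 53/5 → (-53/5, 0)
  seg 2: down by d5 = 26 → (-53/5, -26)
  seg 3: right by d1 = 20 → (47/5, -26)
  seg 4: up by d8 = -239/5 → (47/5, -369/5)
  seg 5: right by d5 = 26 → (177/5, -369/5)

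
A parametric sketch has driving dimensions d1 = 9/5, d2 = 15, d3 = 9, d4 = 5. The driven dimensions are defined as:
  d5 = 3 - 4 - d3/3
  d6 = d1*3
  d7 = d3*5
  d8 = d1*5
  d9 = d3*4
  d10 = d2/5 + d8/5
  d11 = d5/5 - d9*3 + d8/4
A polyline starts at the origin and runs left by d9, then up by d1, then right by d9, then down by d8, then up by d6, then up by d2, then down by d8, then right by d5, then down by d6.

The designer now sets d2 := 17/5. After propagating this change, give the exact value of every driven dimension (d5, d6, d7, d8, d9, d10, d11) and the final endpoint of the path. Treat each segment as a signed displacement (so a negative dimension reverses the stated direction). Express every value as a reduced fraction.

d5 = -4
d6 = 27/5
d7 = 45
d8 = 9
d9 = 36
d10 = 62/25
d11 = -2131/20
endpoint = (-4, -64/5)

Apply edit: d2 := 17/5
  d5 = 3 - 4 - d3/3 = -4
  d6 = d1*3 = 27/5
  d7 = d3*5 = 45
  d8 = d1*5 = 9
  d9 = d3*4 = 36
  d10 = d2/5 + d8/5 = 62/25
  d11 = d5/5 - d9*3 + d8/4 = -2131/20
Walk from origin (0, 0):
  seg 1: left by d9 = 36 → (-36, 0)
  seg 2: up by d1 = 9/5 → (-36, 9/5)
  seg 3: right by d9 = 36 → (0, 9/5)
  seg 4: down by d8 = 9 → (0, -36/5)
  seg 5: up by d6 = 27/5 → (0, -9/5)
  seg 6: up by d2 = 17/5 → (0, 8/5)
  seg 7: down by d8 = 9 → (0, -37/5)
  seg 8: right by d5 = -4 → (-4, -37/5)
  seg 9: down by d6 = 27/5 → (-4, -64/5)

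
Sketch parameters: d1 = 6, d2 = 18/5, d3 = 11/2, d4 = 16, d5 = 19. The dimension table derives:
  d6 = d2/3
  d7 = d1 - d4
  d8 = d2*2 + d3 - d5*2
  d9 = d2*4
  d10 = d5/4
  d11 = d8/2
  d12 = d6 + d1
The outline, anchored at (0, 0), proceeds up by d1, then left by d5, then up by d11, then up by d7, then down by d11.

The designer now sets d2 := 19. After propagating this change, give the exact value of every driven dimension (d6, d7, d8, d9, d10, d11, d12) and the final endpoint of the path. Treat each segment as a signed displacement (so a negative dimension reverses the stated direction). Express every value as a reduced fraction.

d6 = 19/3
d7 = -10
d8 = 11/2
d9 = 76
d10 = 19/4
d11 = 11/4
d12 = 37/3
endpoint = (-19, -4)

Apply edit: d2 := 19
  d6 = d2/3 = 19/3
  d7 = d1 - d4 = -10
  d8 = d2*2 + d3 - d5*2 = 11/2
  d9 = d2*4 = 76
  d10 = d5/4 = 19/4
  d11 = d8/2 = 11/4
  d12 = d6 + d1 = 37/3
Walk from origin (0, 0):
  seg 1: up by d1 = 6 → (0, 6)
  seg 2: left by d5 = 19 → (-19, 6)
  seg 3: up by d11 = 11/4 → (-19, 35/4)
  seg 4: up by d7 = -10 → (-19, -5/4)
  seg 5: down by d11 = 11/4 → (-19, -4)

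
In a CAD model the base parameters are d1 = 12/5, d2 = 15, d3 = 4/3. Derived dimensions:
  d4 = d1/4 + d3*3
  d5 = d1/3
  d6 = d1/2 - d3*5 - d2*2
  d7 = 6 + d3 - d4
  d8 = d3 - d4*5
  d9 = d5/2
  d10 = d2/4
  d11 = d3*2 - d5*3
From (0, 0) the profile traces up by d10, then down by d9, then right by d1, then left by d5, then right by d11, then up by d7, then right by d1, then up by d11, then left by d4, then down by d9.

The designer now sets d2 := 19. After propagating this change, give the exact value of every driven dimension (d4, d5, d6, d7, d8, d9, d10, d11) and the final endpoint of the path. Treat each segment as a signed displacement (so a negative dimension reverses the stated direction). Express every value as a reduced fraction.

Apply edit: d2 := 19
  d4 = d1/4 + d3*3 = 23/5
  d5 = d1/3 = 4/5
  d6 = d1/2 - d3*5 - d2*2 = -652/15
  d7 = 6 + d3 - d4 = 41/15
  d8 = d3 - d4*5 = -65/3
  d9 = d5/2 = 2/5
  d10 = d2/4 = 19/4
  d11 = d3*2 - d5*3 = 4/15
Walk from origin (0, 0):
  seg 1: up by d10 = 19/4 → (0, 19/4)
  seg 2: down by d9 = 2/5 → (0, 87/20)
  seg 3: right by d1 = 12/5 → (12/5, 87/20)
  seg 4: left by d5 = 4/5 → (8/5, 87/20)
  seg 5: right by d11 = 4/15 → (28/15, 87/20)
  seg 6: up by d7 = 41/15 → (28/15, 85/12)
  seg 7: right by d1 = 12/5 → (64/15, 85/12)
  seg 8: up by d11 = 4/15 → (64/15, 147/20)
  seg 9: left by d4 = 23/5 → (-1/3, 147/20)
  seg 10: down by d9 = 2/5 → (-1/3, 139/20)

d4 = 23/5
d5 = 4/5
d6 = -652/15
d7 = 41/15
d8 = -65/3
d9 = 2/5
d10 = 19/4
d11 = 4/15
endpoint = (-1/3, 139/20)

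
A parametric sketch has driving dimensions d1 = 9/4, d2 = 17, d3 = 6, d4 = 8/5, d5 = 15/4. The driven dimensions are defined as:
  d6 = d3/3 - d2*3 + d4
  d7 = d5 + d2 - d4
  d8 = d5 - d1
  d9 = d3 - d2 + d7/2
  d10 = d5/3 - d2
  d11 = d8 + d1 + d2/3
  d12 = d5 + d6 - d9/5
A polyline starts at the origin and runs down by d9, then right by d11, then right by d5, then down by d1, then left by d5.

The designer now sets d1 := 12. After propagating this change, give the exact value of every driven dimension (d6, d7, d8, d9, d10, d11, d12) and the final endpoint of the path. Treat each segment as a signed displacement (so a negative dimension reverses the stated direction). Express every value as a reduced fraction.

d6 = -237/5
d7 = 383/20
d8 = -33/4
d9 = -57/40
d10 = -63/4
d11 = 113/12
d12 = -8673/200
endpoint = (113/12, -423/40)

Apply edit: d1 := 12
  d6 = d3/3 - d2*3 + d4 = -237/5
  d7 = d5 + d2 - d4 = 383/20
  d8 = d5 - d1 = -33/4
  d9 = d3 - d2 + d7/2 = -57/40
  d10 = d5/3 - d2 = -63/4
  d11 = d8 + d1 + d2/3 = 113/12
  d12 = d5 + d6 - d9/5 = -8673/200
Walk from origin (0, 0):
  seg 1: down by d9 = -57/40 → (0, 57/40)
  seg 2: right by d11 = 113/12 → (113/12, 57/40)
  seg 3: right by d5 = 15/4 → (79/6, 57/40)
  seg 4: down by d1 = 12 → (79/6, -423/40)
  seg 5: left by d5 = 15/4 → (113/12, -423/40)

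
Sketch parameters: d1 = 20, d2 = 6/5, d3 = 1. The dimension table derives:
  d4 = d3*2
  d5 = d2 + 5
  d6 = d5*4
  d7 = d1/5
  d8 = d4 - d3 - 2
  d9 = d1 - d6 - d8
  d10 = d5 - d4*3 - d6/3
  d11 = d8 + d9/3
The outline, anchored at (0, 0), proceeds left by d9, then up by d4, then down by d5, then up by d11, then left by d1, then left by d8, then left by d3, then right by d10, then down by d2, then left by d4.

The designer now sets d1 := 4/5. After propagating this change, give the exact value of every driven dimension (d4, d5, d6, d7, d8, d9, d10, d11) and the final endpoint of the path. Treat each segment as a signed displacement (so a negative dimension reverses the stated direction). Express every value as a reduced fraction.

d4 = 2
d5 = 31/5
d6 = 124/5
d7 = 4/25
d8 = -1
d9 = -23
d10 = -121/15
d11 = -26/3
endpoint = (182/15, -211/15)

Apply edit: d1 := 4/5
  d4 = d3*2 = 2
  d5 = d2 + 5 = 31/5
  d6 = d5*4 = 124/5
  d7 = d1/5 = 4/25
  d8 = d4 - d3 - 2 = -1
  d9 = d1 - d6 - d8 = -23
  d10 = d5 - d4*3 - d6/3 = -121/15
  d11 = d8 + d9/3 = -26/3
Walk from origin (0, 0):
  seg 1: left by d9 = -23 → (23, 0)
  seg 2: up by d4 = 2 → (23, 2)
  seg 3: down by d5 = 31/5 → (23, -21/5)
  seg 4: up by d11 = -26/3 → (23, -193/15)
  seg 5: left by d1 = 4/5 → (111/5, -193/15)
  seg 6: left by d8 = -1 → (116/5, -193/15)
  seg 7: left by d3 = 1 → (111/5, -193/15)
  seg 8: right by d10 = -121/15 → (212/15, -193/15)
  seg 9: down by d2 = 6/5 → (212/15, -211/15)
  seg 10: left by d4 = 2 → (182/15, -211/15)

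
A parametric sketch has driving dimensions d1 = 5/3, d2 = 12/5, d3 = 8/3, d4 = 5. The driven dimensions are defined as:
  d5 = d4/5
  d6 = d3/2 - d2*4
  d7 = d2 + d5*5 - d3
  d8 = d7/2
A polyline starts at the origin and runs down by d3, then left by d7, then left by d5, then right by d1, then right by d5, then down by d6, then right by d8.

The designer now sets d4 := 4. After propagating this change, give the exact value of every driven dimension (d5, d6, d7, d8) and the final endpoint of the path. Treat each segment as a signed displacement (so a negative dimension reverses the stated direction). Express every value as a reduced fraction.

d5 = 4/5
d6 = -124/15
d7 = 56/15
d8 = 28/15
endpoint = (-1/5, 28/5)

Apply edit: d4 := 4
  d5 = d4/5 = 4/5
  d6 = d3/2 - d2*4 = -124/15
  d7 = d2 + d5*5 - d3 = 56/15
  d8 = d7/2 = 28/15
Walk from origin (0, 0):
  seg 1: down by d3 = 8/3 → (0, -8/3)
  seg 2: left by d7 = 56/15 → (-56/15, -8/3)
  seg 3: left by d5 = 4/5 → (-68/15, -8/3)
  seg 4: right by d1 = 5/3 → (-43/15, -8/3)
  seg 5: right by d5 = 4/5 → (-31/15, -8/3)
  seg 6: down by d6 = -124/15 → (-31/15, 28/5)
  seg 7: right by d8 = 28/15 → (-1/5, 28/5)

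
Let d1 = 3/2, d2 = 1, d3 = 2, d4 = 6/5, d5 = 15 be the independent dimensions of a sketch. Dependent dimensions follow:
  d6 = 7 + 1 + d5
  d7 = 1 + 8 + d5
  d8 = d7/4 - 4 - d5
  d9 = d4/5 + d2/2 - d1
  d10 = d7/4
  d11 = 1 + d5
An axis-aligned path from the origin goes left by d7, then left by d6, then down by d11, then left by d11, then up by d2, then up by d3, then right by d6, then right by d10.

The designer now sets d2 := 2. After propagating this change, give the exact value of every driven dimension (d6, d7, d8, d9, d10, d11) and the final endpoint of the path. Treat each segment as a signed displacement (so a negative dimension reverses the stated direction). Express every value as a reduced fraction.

Apply edit: d2 := 2
  d6 = 7 + 1 + d5 = 23
  d7 = 1 + 8 + d5 = 24
  d8 = d7/4 - 4 - d5 = -13
  d9 = d4/5 + d2/2 - d1 = -13/50
  d10 = d7/4 = 6
  d11 = 1 + d5 = 16
Walk from origin (0, 0):
  seg 1: left by d7 = 24 → (-24, 0)
  seg 2: left by d6 = 23 → (-47, 0)
  seg 3: down by d11 = 16 → (-47, -16)
  seg 4: left by d11 = 16 → (-63, -16)
  seg 5: up by d2 = 2 → (-63, -14)
  seg 6: up by d3 = 2 → (-63, -12)
  seg 7: right by d6 = 23 → (-40, -12)
  seg 8: right by d10 = 6 → (-34, -12)

d6 = 23
d7 = 24
d8 = -13
d9 = -13/50
d10 = 6
d11 = 16
endpoint = (-34, -12)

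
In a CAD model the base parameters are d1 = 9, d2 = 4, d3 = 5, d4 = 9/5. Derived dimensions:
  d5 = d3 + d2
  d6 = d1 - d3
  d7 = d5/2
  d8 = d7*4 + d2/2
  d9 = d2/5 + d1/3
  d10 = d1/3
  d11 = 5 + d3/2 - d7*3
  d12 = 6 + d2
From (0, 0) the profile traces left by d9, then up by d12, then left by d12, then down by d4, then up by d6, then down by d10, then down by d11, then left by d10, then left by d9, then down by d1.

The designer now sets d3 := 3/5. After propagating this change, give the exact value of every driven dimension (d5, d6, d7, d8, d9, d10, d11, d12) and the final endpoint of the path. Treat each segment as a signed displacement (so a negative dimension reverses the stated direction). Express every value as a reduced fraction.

d5 = 23/5
d6 = 42/5
d7 = 23/10
d8 = 56/5
d9 = 19/5
d10 = 3
d11 = -8/5
d12 = 10
endpoint = (-103/5, 31/5)

Apply edit: d3 := 3/5
  d5 = d3 + d2 = 23/5
  d6 = d1 - d3 = 42/5
  d7 = d5/2 = 23/10
  d8 = d7*4 + d2/2 = 56/5
  d9 = d2/5 + d1/3 = 19/5
  d10 = d1/3 = 3
  d11 = 5 + d3/2 - d7*3 = -8/5
  d12 = 6 + d2 = 10
Walk from origin (0, 0):
  seg 1: left by d9 = 19/5 → (-19/5, 0)
  seg 2: up by d12 = 10 → (-19/5, 10)
  seg 3: left by d12 = 10 → (-69/5, 10)
  seg 4: down by d4 = 9/5 → (-69/5, 41/5)
  seg 5: up by d6 = 42/5 → (-69/5, 83/5)
  seg 6: down by d10 = 3 → (-69/5, 68/5)
  seg 7: down by d11 = -8/5 → (-69/5, 76/5)
  seg 8: left by d10 = 3 → (-84/5, 76/5)
  seg 9: left by d9 = 19/5 → (-103/5, 76/5)
  seg 10: down by d1 = 9 → (-103/5, 31/5)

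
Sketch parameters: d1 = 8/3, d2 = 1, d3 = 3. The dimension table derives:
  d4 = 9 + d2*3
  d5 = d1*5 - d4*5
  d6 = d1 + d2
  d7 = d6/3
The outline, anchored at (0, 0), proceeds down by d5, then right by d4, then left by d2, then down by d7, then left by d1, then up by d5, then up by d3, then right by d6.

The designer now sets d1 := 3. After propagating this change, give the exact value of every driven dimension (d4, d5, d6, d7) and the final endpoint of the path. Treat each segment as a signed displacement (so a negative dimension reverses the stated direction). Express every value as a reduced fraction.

Apply edit: d1 := 3
  d4 = 9 + d2*3 = 12
  d5 = d1*5 - d4*5 = -45
  d6 = d1 + d2 = 4
  d7 = d6/3 = 4/3
Walk from origin (0, 0):
  seg 1: down by d5 = -45 → (0, 45)
  seg 2: right by d4 = 12 → (12, 45)
  seg 3: left by d2 = 1 → (11, 45)
  seg 4: down by d7 = 4/3 → (11, 131/3)
  seg 5: left by d1 = 3 → (8, 131/3)
  seg 6: up by d5 = -45 → (8, -4/3)
  seg 7: up by d3 = 3 → (8, 5/3)
  seg 8: right by d6 = 4 → (12, 5/3)

d4 = 12
d5 = -45
d6 = 4
d7 = 4/3
endpoint = (12, 5/3)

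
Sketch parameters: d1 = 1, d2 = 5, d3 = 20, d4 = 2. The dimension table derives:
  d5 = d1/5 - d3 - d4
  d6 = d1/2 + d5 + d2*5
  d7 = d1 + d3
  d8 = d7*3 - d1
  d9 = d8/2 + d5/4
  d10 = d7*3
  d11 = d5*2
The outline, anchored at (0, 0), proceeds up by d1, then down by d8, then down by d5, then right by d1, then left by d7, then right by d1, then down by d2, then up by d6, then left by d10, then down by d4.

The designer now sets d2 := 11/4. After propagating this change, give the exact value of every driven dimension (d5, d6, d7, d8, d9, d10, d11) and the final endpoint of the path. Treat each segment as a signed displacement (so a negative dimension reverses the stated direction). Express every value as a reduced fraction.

d5 = -109/5
d6 = -151/20
d7 = 21
d8 = 62
d9 = 511/20
d10 = 63
d11 = -218/5
endpoint = (-82, -103/2)

Apply edit: d2 := 11/4
  d5 = d1/5 - d3 - d4 = -109/5
  d6 = d1/2 + d5 + d2*5 = -151/20
  d7 = d1 + d3 = 21
  d8 = d7*3 - d1 = 62
  d9 = d8/2 + d5/4 = 511/20
  d10 = d7*3 = 63
  d11 = d5*2 = -218/5
Walk from origin (0, 0):
  seg 1: up by d1 = 1 → (0, 1)
  seg 2: down by d8 = 62 → (0, -61)
  seg 3: down by d5 = -109/5 → (0, -196/5)
  seg 4: right by d1 = 1 → (1, -196/5)
  seg 5: left by d7 = 21 → (-20, -196/5)
  seg 6: right by d1 = 1 → (-19, -196/5)
  seg 7: down by d2 = 11/4 → (-19, -839/20)
  seg 8: up by d6 = -151/20 → (-19, -99/2)
  seg 9: left by d10 = 63 → (-82, -99/2)
  seg 10: down by d4 = 2 → (-82, -103/2)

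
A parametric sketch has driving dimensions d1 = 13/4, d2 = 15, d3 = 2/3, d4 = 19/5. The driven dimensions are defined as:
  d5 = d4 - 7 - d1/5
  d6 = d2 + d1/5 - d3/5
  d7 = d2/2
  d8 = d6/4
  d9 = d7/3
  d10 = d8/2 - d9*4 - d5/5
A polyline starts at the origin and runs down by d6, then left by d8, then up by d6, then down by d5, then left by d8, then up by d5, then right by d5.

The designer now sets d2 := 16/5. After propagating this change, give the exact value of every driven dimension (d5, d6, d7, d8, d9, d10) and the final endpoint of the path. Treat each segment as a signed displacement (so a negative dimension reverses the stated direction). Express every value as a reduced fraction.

Apply edit: d2 := 16/5
  d5 = d4 - 7 - d1/5 = -77/20
  d6 = d2 + d1/5 - d3/5 = 223/60
  d7 = d2/2 = 8/5
  d8 = d6/4 = 223/240
  d9 = d7/3 = 8/15
  d10 = d8/2 - d9*4 - d5/5 = -719/800
Walk from origin (0, 0):
  seg 1: down by d6 = 223/60 → (0, -223/60)
  seg 2: left by d8 = 223/240 → (-223/240, -223/60)
  seg 3: up by d6 = 223/60 → (-223/240, 0)
  seg 4: down by d5 = -77/20 → (-223/240, 77/20)
  seg 5: left by d8 = 223/240 → (-223/120, 77/20)
  seg 6: up by d5 = -77/20 → (-223/120, 0)
  seg 7: right by d5 = -77/20 → (-137/24, 0)

d5 = -77/20
d6 = 223/60
d7 = 8/5
d8 = 223/240
d9 = 8/15
d10 = -719/800
endpoint = (-137/24, 0)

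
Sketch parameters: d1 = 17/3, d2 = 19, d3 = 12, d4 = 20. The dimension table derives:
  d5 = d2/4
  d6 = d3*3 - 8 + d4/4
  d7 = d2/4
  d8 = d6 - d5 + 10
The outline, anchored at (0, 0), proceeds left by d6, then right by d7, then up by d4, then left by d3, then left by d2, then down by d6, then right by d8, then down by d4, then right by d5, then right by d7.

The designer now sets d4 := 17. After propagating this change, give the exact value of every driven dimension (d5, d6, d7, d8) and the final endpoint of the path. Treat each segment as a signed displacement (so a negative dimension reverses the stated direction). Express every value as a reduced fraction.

Apply edit: d4 := 17
  d5 = d2/4 = 19/4
  d6 = d3*3 - 8 + d4/4 = 129/4
  d7 = d2/4 = 19/4
  d8 = d6 - d5 + 10 = 75/2
Walk from origin (0, 0):
  seg 1: left by d6 = 129/4 → (-129/4, 0)
  seg 2: right by d7 = 19/4 → (-55/2, 0)
  seg 3: up by d4 = 17 → (-55/2, 17)
  seg 4: left by d3 = 12 → (-79/2, 17)
  seg 5: left by d2 = 19 → (-117/2, 17)
  seg 6: down by d6 = 129/4 → (-117/2, -61/4)
  seg 7: right by d8 = 75/2 → (-21, -61/4)
  seg 8: down by d4 = 17 → (-21, -129/4)
  seg 9: right by d5 = 19/4 → (-65/4, -129/4)
  seg 10: right by d7 = 19/4 → (-23/2, -129/4)

d5 = 19/4
d6 = 129/4
d7 = 19/4
d8 = 75/2
endpoint = (-23/2, -129/4)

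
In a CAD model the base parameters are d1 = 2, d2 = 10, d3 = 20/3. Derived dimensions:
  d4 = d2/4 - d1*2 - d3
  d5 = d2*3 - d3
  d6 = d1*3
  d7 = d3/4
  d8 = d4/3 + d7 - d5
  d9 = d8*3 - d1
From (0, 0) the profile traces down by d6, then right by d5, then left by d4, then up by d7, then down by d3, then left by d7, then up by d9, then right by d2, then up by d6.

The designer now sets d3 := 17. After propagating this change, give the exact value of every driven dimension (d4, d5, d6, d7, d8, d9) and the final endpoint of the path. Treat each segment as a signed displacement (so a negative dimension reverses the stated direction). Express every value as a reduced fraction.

Apply edit: d3 := 17
  d4 = d2/4 - d1*2 - d3 = -37/2
  d5 = d2*3 - d3 = 13
  d6 = d1*3 = 6
  d7 = d3/4 = 17/4
  d8 = d4/3 + d7 - d5 = -179/12
  d9 = d8*3 - d1 = -187/4
Walk from origin (0, 0):
  seg 1: down by d6 = 6 → (0, -6)
  seg 2: right by d5 = 13 → (13, -6)
  seg 3: left by d4 = -37/2 → (63/2, -6)
  seg 4: up by d7 = 17/4 → (63/2, -7/4)
  seg 5: down by d3 = 17 → (63/2, -75/4)
  seg 6: left by d7 = 17/4 → (109/4, -75/4)
  seg 7: up by d9 = -187/4 → (109/4, -131/2)
  seg 8: right by d2 = 10 → (149/4, -131/2)
  seg 9: up by d6 = 6 → (149/4, -119/2)

d4 = -37/2
d5 = 13
d6 = 6
d7 = 17/4
d8 = -179/12
d9 = -187/4
endpoint = (149/4, -119/2)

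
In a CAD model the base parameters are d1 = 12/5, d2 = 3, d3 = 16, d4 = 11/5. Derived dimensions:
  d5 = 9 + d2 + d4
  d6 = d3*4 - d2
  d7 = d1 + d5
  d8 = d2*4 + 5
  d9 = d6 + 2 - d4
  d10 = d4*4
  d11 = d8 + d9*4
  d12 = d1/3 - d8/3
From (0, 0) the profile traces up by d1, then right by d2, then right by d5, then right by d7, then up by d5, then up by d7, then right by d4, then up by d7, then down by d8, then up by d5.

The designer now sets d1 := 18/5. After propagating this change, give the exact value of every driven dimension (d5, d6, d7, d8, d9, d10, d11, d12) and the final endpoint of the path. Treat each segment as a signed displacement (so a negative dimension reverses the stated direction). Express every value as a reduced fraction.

d5 = 71/5
d6 = 61
d7 = 89/5
d8 = 17
d9 = 304/5
d10 = 44/5
d11 = 1301/5
d12 = -67/15
endpoint = (186/5, 253/5)

Apply edit: d1 := 18/5
  d5 = 9 + d2 + d4 = 71/5
  d6 = d3*4 - d2 = 61
  d7 = d1 + d5 = 89/5
  d8 = d2*4 + 5 = 17
  d9 = d6 + 2 - d4 = 304/5
  d10 = d4*4 = 44/5
  d11 = d8 + d9*4 = 1301/5
  d12 = d1/3 - d8/3 = -67/15
Walk from origin (0, 0):
  seg 1: up by d1 = 18/5 → (0, 18/5)
  seg 2: right by d2 = 3 → (3, 18/5)
  seg 3: right by d5 = 71/5 → (86/5, 18/5)
  seg 4: right by d7 = 89/5 → (35, 18/5)
  seg 5: up by d5 = 71/5 → (35, 89/5)
  seg 6: up by d7 = 89/5 → (35, 178/5)
  seg 7: right by d4 = 11/5 → (186/5, 178/5)
  seg 8: up by d7 = 89/5 → (186/5, 267/5)
  seg 9: down by d8 = 17 → (186/5, 182/5)
  seg 10: up by d5 = 71/5 → (186/5, 253/5)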